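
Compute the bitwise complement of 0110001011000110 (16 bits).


Original: 0110001011000110
Invert all bits:
  bit 0: 0 → 1
  bit 1: 1 → 0
  bit 2: 1 → 0
  bit 3: 0 → 1
  bit 4: 0 → 1
  bit 5: 0 → 1
  bit 6: 1 → 0
  bit 7: 0 → 1
  bit 8: 1 → 0
  bit 9: 1 → 0
  bit 10: 0 → 1
  bit 11: 0 → 1
  bit 12: 0 → 1
  bit 13: 1 → 0
  bit 14: 1 → 0
  bit 15: 0 → 1
= 1001110100111001


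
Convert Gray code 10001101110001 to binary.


Gray code: 10001101110001
MSB stays the same: 1
Each subsequent bit = prev_binary XOR current_gray:
  B[1] = 1 XOR 0 = 1
  B[2] = 1 XOR 0 = 1
  B[3] = 1 XOR 0 = 1
  B[4] = 1 XOR 1 = 0
  B[5] = 0 XOR 1 = 1
  B[6] = 1 XOR 0 = 1
  B[7] = 1 XOR 1 = 0
  B[8] = 0 XOR 1 = 1
  B[9] = 1 XOR 1 = 0
  B[10] = 0 XOR 0 = 0
  B[11] = 0 XOR 0 = 0
  B[12] = 0 XOR 0 = 0
  B[13] = 0 XOR 1 = 1
= 11110110100001 (15777 decimal)


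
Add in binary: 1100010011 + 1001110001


Align and add column by column (LSB to MSB, carry propagating):
  01100010011
+ 01001110001
  -----------
  col 0: 1 + 1 + 0 (carry in) = 2 → bit 0, carry out 1
  col 1: 1 + 0 + 1 (carry in) = 2 → bit 0, carry out 1
  col 2: 0 + 0 + 1 (carry in) = 1 → bit 1, carry out 0
  col 3: 0 + 0 + 0 (carry in) = 0 → bit 0, carry out 0
  col 4: 1 + 1 + 0 (carry in) = 2 → bit 0, carry out 1
  col 5: 0 + 1 + 1 (carry in) = 2 → bit 0, carry out 1
  col 6: 0 + 1 + 1 (carry in) = 2 → bit 0, carry out 1
  col 7: 0 + 0 + 1 (carry in) = 1 → bit 1, carry out 0
  col 8: 1 + 0 + 0 (carry in) = 1 → bit 1, carry out 0
  col 9: 1 + 1 + 0 (carry in) = 2 → bit 0, carry out 1
  col 10: 0 + 0 + 1 (carry in) = 1 → bit 1, carry out 0
Reading bits MSB→LSB: 10110000100
Strip leading zeros: 10110000100
= 10110000100


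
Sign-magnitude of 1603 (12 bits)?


Sign bit: 0 (positive)
Magnitude: 1603 = 11001000011
= 011001000011


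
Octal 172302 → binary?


Each octal digit → 3 binary bits:
  1 = 001
  7 = 111
  2 = 010
  3 = 011
  0 = 000
  2 = 010
Concatenate: 001 111 010 011 000 010
= 001111010011000010


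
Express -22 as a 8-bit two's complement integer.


Original: 00010110
Step 1 - Invert all bits: 11101001
Step 2 - Add 1: 11101001 + 1
= 11101010 (represents -22)


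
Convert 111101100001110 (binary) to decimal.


Positional values:
Bit 1: 1 × 2^1 = 2
Bit 2: 1 × 2^2 = 4
Bit 3: 1 × 2^3 = 8
Bit 8: 1 × 2^8 = 256
Bit 9: 1 × 2^9 = 512
Bit 11: 1 × 2^11 = 2048
Bit 12: 1 × 2^12 = 4096
Bit 13: 1 × 2^13 = 8192
Bit 14: 1 × 2^14 = 16384
Sum = 2 + 4 + 8 + 256 + 512 + 2048 + 4096 + 8192 + 16384
= 31502


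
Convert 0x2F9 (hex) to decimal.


Positional values:
Position 0: 9 × 16^0 = 9 × 1 = 9
Position 1: F × 16^1 = 15 × 16 = 240
Position 2: 2 × 16^2 = 2 × 256 = 512
Sum = 9 + 240 + 512
= 761


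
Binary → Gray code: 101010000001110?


Binary: 101010000001110
Gray code: G = B XOR (B >> 1)
B >> 1 = 010101000000111
101010000001110 XOR 010101000000111:
  1 XOR 0 = 1
  0 XOR 1 = 1
  1 XOR 0 = 1
  0 XOR 1 = 1
  1 XOR 0 = 1
  0 XOR 1 = 1
  0 XOR 0 = 0
  0 XOR 0 = 0
  0 XOR 0 = 0
  0 XOR 0 = 0
  0 XOR 0 = 0
  1 XOR 0 = 1
  1 XOR 1 = 0
  1 XOR 1 = 0
  0 XOR 1 = 1
= 111111000001001


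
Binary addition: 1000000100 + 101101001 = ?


Align and add column by column (LSB to MSB, carry propagating):
  01000000100
+ 00101101001
  -----------
  col 0: 0 + 1 + 0 (carry in) = 1 → bit 1, carry out 0
  col 1: 0 + 0 + 0 (carry in) = 0 → bit 0, carry out 0
  col 2: 1 + 0 + 0 (carry in) = 1 → bit 1, carry out 0
  col 3: 0 + 1 + 0 (carry in) = 1 → bit 1, carry out 0
  col 4: 0 + 0 + 0 (carry in) = 0 → bit 0, carry out 0
  col 5: 0 + 1 + 0 (carry in) = 1 → bit 1, carry out 0
  col 6: 0 + 1 + 0 (carry in) = 1 → bit 1, carry out 0
  col 7: 0 + 0 + 0 (carry in) = 0 → bit 0, carry out 0
  col 8: 0 + 1 + 0 (carry in) = 1 → bit 1, carry out 0
  col 9: 1 + 0 + 0 (carry in) = 1 → bit 1, carry out 0
  col 10: 0 + 0 + 0 (carry in) = 0 → bit 0, carry out 0
Reading bits MSB→LSB: 01101101101
Strip leading zeros: 1101101101
= 1101101101


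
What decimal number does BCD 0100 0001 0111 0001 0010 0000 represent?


Each 4-bit group → digit:
  0100 → 4
  0001 → 1
  0111 → 7
  0001 → 1
  0010 → 2
  0000 → 0
= 417120


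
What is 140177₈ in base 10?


Positional values:
Position 0: 7 × 8^0 = 7
Position 1: 7 × 8^1 = 56
Position 2: 1 × 8^2 = 64
Position 3: 0 × 8^3 = 0
Position 4: 4 × 8^4 = 16384
Position 5: 1 × 8^5 = 32768
Sum = 7 + 56 + 64 + 0 + 16384 + 32768
= 49279


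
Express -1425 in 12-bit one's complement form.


Original: 010110010001
Invert all bits:
  bit 0: 0 → 1
  bit 1: 1 → 0
  bit 2: 0 → 1
  bit 3: 1 → 0
  bit 4: 1 → 0
  bit 5: 0 → 1
  bit 6: 0 → 1
  bit 7: 1 → 0
  bit 8: 0 → 1
  bit 9: 0 → 1
  bit 10: 0 → 1
  bit 11: 1 → 0
= 101001101110


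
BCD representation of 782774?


Each digit → 4-bit binary:
  7 → 0111
  8 → 1000
  2 → 0010
  7 → 0111
  7 → 0111
  4 → 0100
= 0111 1000 0010 0111 0111 0100


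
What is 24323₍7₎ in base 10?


Positional values (base 7):
  3 × 7^0 = 3 × 1 = 3
  2 × 7^1 = 2 × 7 = 14
  3 × 7^2 = 3 × 49 = 147
  4 × 7^3 = 4 × 343 = 1372
  2 × 7^4 = 2 × 2401 = 4802
Sum = 3 + 14 + 147 + 1372 + 4802
= 6338


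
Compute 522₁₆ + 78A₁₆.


Align and add column by column (LSB to MSB, each column mod 16 with carry):
  0522
+ 078A
  ----
  col 0: 2(2) + A(10) + 0 (carry in) = 12 → C(12), carry out 0
  col 1: 2(2) + 8(8) + 0 (carry in) = 10 → A(10), carry out 0
  col 2: 5(5) + 7(7) + 0 (carry in) = 12 → C(12), carry out 0
  col 3: 0(0) + 0(0) + 0 (carry in) = 0 → 0(0), carry out 0
Reading digits MSB→LSB: 0CAC
Strip leading zeros: CAC
= 0xCAC


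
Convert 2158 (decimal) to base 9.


Divide by 9 repeatedly:
2158 ÷ 9 = 239 remainder 7
239 ÷ 9 = 26 remainder 5
26 ÷ 9 = 2 remainder 8
2 ÷ 9 = 0 remainder 2
Reading remainders bottom-up:
= 2857


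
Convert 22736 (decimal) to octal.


Divide by 8 repeatedly:
22736 ÷ 8 = 2842 remainder 0
2842 ÷ 8 = 355 remainder 2
355 ÷ 8 = 44 remainder 3
44 ÷ 8 = 5 remainder 4
5 ÷ 8 = 0 remainder 5
Reading remainders bottom-up:
= 0o54320


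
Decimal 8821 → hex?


Divide by 16 repeatedly:
8821 ÷ 16 = 551 remainder 5 (5)
551 ÷ 16 = 34 remainder 7 (7)
34 ÷ 16 = 2 remainder 2 (2)
2 ÷ 16 = 0 remainder 2 (2)
Reading remainders bottom-up:
= 0x2275


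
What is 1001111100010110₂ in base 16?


Group into 4-bit nibbles: 1001111100010110
  1001 = 9
  1111 = F
  0001 = 1
  0110 = 6
= 0x9F16


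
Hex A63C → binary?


Each hex digit → 4 binary bits:
  A = 1010
  6 = 0110
  3 = 0011
  C = 1100
Concatenate: 1010 0110 0011 1100
= 1010011000111100


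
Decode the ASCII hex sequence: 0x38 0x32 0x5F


Codes (hex): 0x38 0x32 0x5F
Per-code ASCII lookup:
  0x38 = 56  (range 48-57: digits, 56 - 48 = 8) → '8'
  0x32 = 50  (range 48-57: digits, 50 - 48 = 2) → '2'
  0x5F = 95  (special character) → '_'
= '82_'


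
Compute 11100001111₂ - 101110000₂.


Align and subtract column by column (LSB to MSB, borrowing when needed):
  11100001111
- 00101110000
  -----------
  col 0: (1 - 0 borrow-in) - 0 → 1 - 0 = 1, borrow out 0
  col 1: (1 - 0 borrow-in) - 0 → 1 - 0 = 1, borrow out 0
  col 2: (1 - 0 borrow-in) - 0 → 1 - 0 = 1, borrow out 0
  col 3: (1 - 0 borrow-in) - 0 → 1 - 0 = 1, borrow out 0
  col 4: (0 - 0 borrow-in) - 1 → borrow from next column: (0+2) - 1 = 1, borrow out 1
  col 5: (0 - 1 borrow-in) - 1 → borrow from next column: (-1+2) - 1 = 0, borrow out 1
  col 6: (0 - 1 borrow-in) - 1 → borrow from next column: (-1+2) - 1 = 0, borrow out 1
  col 7: (0 - 1 borrow-in) - 0 → borrow from next column: (-1+2) - 0 = 1, borrow out 1
  col 8: (1 - 1 borrow-in) - 1 → borrow from next column: (0+2) - 1 = 1, borrow out 1
  col 9: (1 - 1 borrow-in) - 0 → 0 - 0 = 0, borrow out 0
  col 10: (1 - 0 borrow-in) - 0 → 1 - 0 = 1, borrow out 0
Reading bits MSB→LSB: 10110011111
Strip leading zeros: 10110011111
= 10110011111


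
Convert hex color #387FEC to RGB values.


Hex: #387FEC
R = 38₁₆ = 56
G = 7F₁₆ = 127
B = EC₁₆ = 236
= RGB(56, 127, 236)


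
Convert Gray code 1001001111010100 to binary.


Gray code: 1001001111010100
MSB stays the same: 1
Each subsequent bit = prev_binary XOR current_gray:
  B[1] = 1 XOR 0 = 1
  B[2] = 1 XOR 0 = 1
  B[3] = 1 XOR 1 = 0
  B[4] = 0 XOR 0 = 0
  B[5] = 0 XOR 0 = 0
  B[6] = 0 XOR 1 = 1
  B[7] = 1 XOR 1 = 0
  B[8] = 0 XOR 1 = 1
  B[9] = 1 XOR 1 = 0
  B[10] = 0 XOR 0 = 0
  B[11] = 0 XOR 1 = 1
  B[12] = 1 XOR 0 = 1
  B[13] = 1 XOR 1 = 0
  B[14] = 0 XOR 0 = 0
  B[15] = 0 XOR 0 = 0
= 1110001010011000 (58008 decimal)


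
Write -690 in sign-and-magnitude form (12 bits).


Sign bit: 1 (negative)
Magnitude: 690 = 01010110010
= 101010110010


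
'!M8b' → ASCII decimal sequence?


String: '!M8b'  (4 characters)
Per-character ASCII lookup:
  '!': special character: '!' = 33
  'M': uppercase starts at 65: 'M' = 65 + 12 = 77
  '8': digits start at 48: '8' = 48 + 8 = 56
  'b': lowercase starts at 97: 'b' = 97 + 1 = 98
= 33 77 56 98


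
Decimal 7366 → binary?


Divide by 2 repeatedly:
7366 ÷ 2 = 3683 remainder 0
3683 ÷ 2 = 1841 remainder 1
1841 ÷ 2 = 920 remainder 1
920 ÷ 2 = 460 remainder 0
460 ÷ 2 = 230 remainder 0
230 ÷ 2 = 115 remainder 0
115 ÷ 2 = 57 remainder 1
57 ÷ 2 = 28 remainder 1
28 ÷ 2 = 14 remainder 0
14 ÷ 2 = 7 remainder 0
7 ÷ 2 = 3 remainder 1
3 ÷ 2 = 1 remainder 1
1 ÷ 2 = 0 remainder 1
Reading remainders bottom-up:
= 1110011000110


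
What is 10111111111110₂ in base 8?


Group into 3-bit groups: 010111111111110
  010 = 2
  111 = 7
  111 = 7
  111 = 7
  110 = 6
= 0o27776


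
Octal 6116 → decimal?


Positional values:
Position 0: 6 × 8^0 = 6
Position 1: 1 × 8^1 = 8
Position 2: 1 × 8^2 = 64
Position 3: 6 × 8^3 = 3072
Sum = 6 + 8 + 64 + 3072
= 3150


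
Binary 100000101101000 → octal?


Group into 3-bit groups: 100000101101000
  100 = 4
  000 = 0
  101 = 5
  101 = 5
  000 = 0
= 0o40550


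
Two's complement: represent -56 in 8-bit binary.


Original: 00111000
Step 1 - Invert all bits: 11000111
Step 2 - Add 1: 11000111 + 1
= 11001000 (represents -56)


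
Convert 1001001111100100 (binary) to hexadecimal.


Group into 4-bit nibbles: 1001001111100100
  1001 = 9
  0011 = 3
  1110 = E
  0100 = 4
= 0x93E4


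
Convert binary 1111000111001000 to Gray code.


Binary: 1111000111001000
Gray code: G = B XOR (B >> 1)
B >> 1 = 0111100011100100
1111000111001000 XOR 0111100011100100:
  1 XOR 0 = 1
  1 XOR 1 = 0
  1 XOR 1 = 0
  1 XOR 1 = 0
  0 XOR 1 = 1
  0 XOR 0 = 0
  0 XOR 0 = 0
  1 XOR 0 = 1
  1 XOR 1 = 0
  1 XOR 1 = 0
  0 XOR 1 = 1
  0 XOR 0 = 0
  1 XOR 0 = 1
  0 XOR 1 = 1
  0 XOR 0 = 0
  0 XOR 0 = 0
= 1000100100101100


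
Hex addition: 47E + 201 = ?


Align and add column by column (LSB to MSB, each column mod 16 with carry):
  047E
+ 0201
  ----
  col 0: E(14) + 1(1) + 0 (carry in) = 15 → F(15), carry out 0
  col 1: 7(7) + 0(0) + 0 (carry in) = 7 → 7(7), carry out 0
  col 2: 4(4) + 2(2) + 0 (carry in) = 6 → 6(6), carry out 0
  col 3: 0(0) + 0(0) + 0 (carry in) = 0 → 0(0), carry out 0
Reading digits MSB→LSB: 067F
Strip leading zeros: 67F
= 0x67F


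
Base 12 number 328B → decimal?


Positional values (base 12):
  B × 12^0 = 11 × 1 = 11
  8 × 12^1 = 8 × 12 = 96
  2 × 12^2 = 2 × 144 = 288
  3 × 12^3 = 3 × 1728 = 5184
Sum = 11 + 96 + 288 + 5184
= 5579


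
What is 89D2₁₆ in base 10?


Positional values:
Position 0: 2 × 16^0 = 2 × 1 = 2
Position 1: D × 16^1 = 13 × 16 = 208
Position 2: 9 × 16^2 = 9 × 256 = 2304
Position 3: 8 × 16^3 = 8 × 4096 = 32768
Sum = 2 + 208 + 2304 + 32768
= 35282


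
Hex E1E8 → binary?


Each hex digit → 4 binary bits:
  E = 1110
  1 = 0001
  E = 1110
  8 = 1000
Concatenate: 1110 0001 1110 1000
= 1110000111101000


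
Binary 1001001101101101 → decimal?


Positional values:
Bit 0: 1 × 2^0 = 1
Bit 2: 1 × 2^2 = 4
Bit 3: 1 × 2^3 = 8
Bit 5: 1 × 2^5 = 32
Bit 6: 1 × 2^6 = 64
Bit 8: 1 × 2^8 = 256
Bit 9: 1 × 2^9 = 512
Bit 12: 1 × 2^12 = 4096
Bit 15: 1 × 2^15 = 32768
Sum = 1 + 4 + 8 + 32 + 64 + 256 + 512 + 4096 + 32768
= 37741


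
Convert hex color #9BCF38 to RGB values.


Hex: #9BCF38
R = 9B₁₆ = 155
G = CF₁₆ = 207
B = 38₁₆ = 56
= RGB(155, 207, 56)


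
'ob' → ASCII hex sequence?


String: 'ob'  (2 characters)
Per-character ASCII lookup:
  'o': lowercase starts at 97: 'o' = 97 + 14 = 111 → 0x6F
  'b': lowercase starts at 97: 'b' = 97 + 1 = 98 → 0x62
= 0x6F 0x62


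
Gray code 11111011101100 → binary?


Gray code: 11111011101100
MSB stays the same: 1
Each subsequent bit = prev_binary XOR current_gray:
  B[1] = 1 XOR 1 = 0
  B[2] = 0 XOR 1 = 1
  B[3] = 1 XOR 1 = 0
  B[4] = 0 XOR 1 = 1
  B[5] = 1 XOR 0 = 1
  B[6] = 1 XOR 1 = 0
  B[7] = 0 XOR 1 = 1
  B[8] = 1 XOR 1 = 0
  B[9] = 0 XOR 0 = 0
  B[10] = 0 XOR 1 = 1
  B[11] = 1 XOR 1 = 0
  B[12] = 0 XOR 0 = 0
  B[13] = 0 XOR 0 = 0
= 10101101001000 (11080 decimal)


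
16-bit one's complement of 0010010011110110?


Original: 0010010011110110
Invert all bits:
  bit 0: 0 → 1
  bit 1: 0 → 1
  bit 2: 1 → 0
  bit 3: 0 → 1
  bit 4: 0 → 1
  bit 5: 1 → 0
  bit 6: 0 → 1
  bit 7: 0 → 1
  bit 8: 1 → 0
  bit 9: 1 → 0
  bit 10: 1 → 0
  bit 11: 1 → 0
  bit 12: 0 → 1
  bit 13: 1 → 0
  bit 14: 1 → 0
  bit 15: 0 → 1
= 1101101100001001


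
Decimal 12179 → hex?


Divide by 16 repeatedly:
12179 ÷ 16 = 761 remainder 3 (3)
761 ÷ 16 = 47 remainder 9 (9)
47 ÷ 16 = 2 remainder 15 (F)
2 ÷ 16 = 0 remainder 2 (2)
Reading remainders bottom-up:
= 0x2F93


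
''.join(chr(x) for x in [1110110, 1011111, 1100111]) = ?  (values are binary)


Codes (binary): 1110110 1011111 1100111
Per-code ASCII lookup:
  1110110 = 118  (range 97-122: lowercase, 118 - 97 = 21) → 'v'
  1011111 = 95  (special character) → '_'
  1100111 = 103  (range 97-122: lowercase, 103 - 97 = 6) → 'g'
= 'v_g'


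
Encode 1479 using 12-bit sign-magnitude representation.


Sign bit: 0 (positive)
Magnitude: 1479 = 10111000111
= 010111000111


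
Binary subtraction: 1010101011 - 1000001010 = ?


Align and subtract column by column (LSB to MSB, borrowing when needed):
  1010101011
- 1000001010
  ----------
  col 0: (1 - 0 borrow-in) - 0 → 1 - 0 = 1, borrow out 0
  col 1: (1 - 0 borrow-in) - 1 → 1 - 1 = 0, borrow out 0
  col 2: (0 - 0 borrow-in) - 0 → 0 - 0 = 0, borrow out 0
  col 3: (1 - 0 borrow-in) - 1 → 1 - 1 = 0, borrow out 0
  col 4: (0 - 0 borrow-in) - 0 → 0 - 0 = 0, borrow out 0
  col 5: (1 - 0 borrow-in) - 0 → 1 - 0 = 1, borrow out 0
  col 6: (0 - 0 borrow-in) - 0 → 0 - 0 = 0, borrow out 0
  col 7: (1 - 0 borrow-in) - 0 → 1 - 0 = 1, borrow out 0
  col 8: (0 - 0 borrow-in) - 0 → 0 - 0 = 0, borrow out 0
  col 9: (1 - 0 borrow-in) - 1 → 1 - 1 = 0, borrow out 0
Reading bits MSB→LSB: 0010100001
Strip leading zeros: 10100001
= 10100001


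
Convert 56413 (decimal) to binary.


Divide by 2 repeatedly:
56413 ÷ 2 = 28206 remainder 1
28206 ÷ 2 = 14103 remainder 0
14103 ÷ 2 = 7051 remainder 1
7051 ÷ 2 = 3525 remainder 1
3525 ÷ 2 = 1762 remainder 1
1762 ÷ 2 = 881 remainder 0
881 ÷ 2 = 440 remainder 1
440 ÷ 2 = 220 remainder 0
220 ÷ 2 = 110 remainder 0
110 ÷ 2 = 55 remainder 0
55 ÷ 2 = 27 remainder 1
27 ÷ 2 = 13 remainder 1
13 ÷ 2 = 6 remainder 1
6 ÷ 2 = 3 remainder 0
3 ÷ 2 = 1 remainder 1
1 ÷ 2 = 0 remainder 1
Reading remainders bottom-up:
= 1101110001011101


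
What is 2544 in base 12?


Divide by 12 repeatedly:
2544 ÷ 12 = 212 remainder 0
212 ÷ 12 = 17 remainder 8
17 ÷ 12 = 1 remainder 5
1 ÷ 12 = 0 remainder 1
Reading remainders bottom-up:
= 1580


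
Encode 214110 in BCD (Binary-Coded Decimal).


Each digit → 4-bit binary:
  2 → 0010
  1 → 0001
  4 → 0100
  1 → 0001
  1 → 0001
  0 → 0000
= 0010 0001 0100 0001 0001 0000


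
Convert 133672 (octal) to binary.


Each octal digit → 3 binary bits:
  1 = 001
  3 = 011
  3 = 011
  6 = 110
  7 = 111
  2 = 010
Concatenate: 001 011 011 110 111 010
= 001011011110111010


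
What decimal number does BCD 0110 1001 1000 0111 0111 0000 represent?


Each 4-bit group → digit:
  0110 → 6
  1001 → 9
  1000 → 8
  0111 → 7
  0111 → 7
  0000 → 0
= 698770


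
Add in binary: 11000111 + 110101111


Align and add column by column (LSB to MSB, carry propagating):
  0011000111
+ 0110101111
  ----------
  col 0: 1 + 1 + 0 (carry in) = 2 → bit 0, carry out 1
  col 1: 1 + 1 + 1 (carry in) = 3 → bit 1, carry out 1
  col 2: 1 + 1 + 1 (carry in) = 3 → bit 1, carry out 1
  col 3: 0 + 1 + 1 (carry in) = 2 → bit 0, carry out 1
  col 4: 0 + 0 + 1 (carry in) = 1 → bit 1, carry out 0
  col 5: 0 + 1 + 0 (carry in) = 1 → bit 1, carry out 0
  col 6: 1 + 0 + 0 (carry in) = 1 → bit 1, carry out 0
  col 7: 1 + 1 + 0 (carry in) = 2 → bit 0, carry out 1
  col 8: 0 + 1 + 1 (carry in) = 2 → bit 0, carry out 1
  col 9: 0 + 0 + 1 (carry in) = 1 → bit 1, carry out 0
Reading bits MSB→LSB: 1001110110
Strip leading zeros: 1001110110
= 1001110110


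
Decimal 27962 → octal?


Divide by 8 repeatedly:
27962 ÷ 8 = 3495 remainder 2
3495 ÷ 8 = 436 remainder 7
436 ÷ 8 = 54 remainder 4
54 ÷ 8 = 6 remainder 6
6 ÷ 8 = 0 remainder 6
Reading remainders bottom-up:
= 0o66472


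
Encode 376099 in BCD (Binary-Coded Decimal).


Each digit → 4-bit binary:
  3 → 0011
  7 → 0111
  6 → 0110
  0 → 0000
  9 → 1001
  9 → 1001
= 0011 0111 0110 0000 1001 1001


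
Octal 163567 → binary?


Each octal digit → 3 binary bits:
  1 = 001
  6 = 110
  3 = 011
  5 = 101
  6 = 110
  7 = 111
Concatenate: 001 110 011 101 110 111
= 001110011101110111


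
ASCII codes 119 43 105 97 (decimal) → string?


Codes (decimal): 119 43 105 97
Per-code ASCII lookup:
  119  (range 97-122: lowercase, 119 - 97 = 22) → 'w'
  43  (special character) → '+'
  105  (range 97-122: lowercase, 105 - 97 = 8) → 'i'
  97  (range 97-122: lowercase, 97 - 97 = 0) → 'a'
= 'w+ia'


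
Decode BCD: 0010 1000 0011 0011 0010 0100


Each 4-bit group → digit:
  0010 → 2
  1000 → 8
  0011 → 3
  0011 → 3
  0010 → 2
  0100 → 4
= 283324


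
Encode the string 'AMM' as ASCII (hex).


String: 'AMM'  (3 characters)
Per-character ASCII lookup:
  'A': uppercase starts at 65: 'A' = 65 + 0 = 65 → 0x41
  'M': uppercase starts at 65: 'M' = 65 + 12 = 77 → 0x4D
  'M': uppercase starts at 65: 'M' = 65 + 12 = 77 → 0x4D
= 0x41 0x4D 0x4D


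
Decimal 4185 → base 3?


Divide by 3 repeatedly:
4185 ÷ 3 = 1395 remainder 0
1395 ÷ 3 = 465 remainder 0
465 ÷ 3 = 155 remainder 0
155 ÷ 3 = 51 remainder 2
51 ÷ 3 = 17 remainder 0
17 ÷ 3 = 5 remainder 2
5 ÷ 3 = 1 remainder 2
1 ÷ 3 = 0 remainder 1
Reading remainders bottom-up:
= 12202000


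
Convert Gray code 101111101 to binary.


Gray code: 101111101
MSB stays the same: 1
Each subsequent bit = prev_binary XOR current_gray:
  B[1] = 1 XOR 0 = 1
  B[2] = 1 XOR 1 = 0
  B[3] = 0 XOR 1 = 1
  B[4] = 1 XOR 1 = 0
  B[5] = 0 XOR 1 = 1
  B[6] = 1 XOR 1 = 0
  B[7] = 0 XOR 0 = 0
  B[8] = 0 XOR 1 = 1
= 110101001 (425 decimal)


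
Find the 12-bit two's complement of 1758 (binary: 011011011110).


Original: 011011011110
Step 1 - Invert all bits: 100100100001
Step 2 - Add 1: 100100100001 + 1
= 100100100010 (represents -1758)


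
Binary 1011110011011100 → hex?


Group into 4-bit nibbles: 1011110011011100
  1011 = B
  1100 = C
  1101 = D
  1100 = C
= 0xBCDC


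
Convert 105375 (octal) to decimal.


Positional values:
Position 0: 5 × 8^0 = 5
Position 1: 7 × 8^1 = 56
Position 2: 3 × 8^2 = 192
Position 3: 5 × 8^3 = 2560
Position 4: 0 × 8^4 = 0
Position 5: 1 × 8^5 = 32768
Sum = 5 + 56 + 192 + 2560 + 0 + 32768
= 35581


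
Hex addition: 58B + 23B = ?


Align and add column by column (LSB to MSB, each column mod 16 with carry):
  058B
+ 023B
  ----
  col 0: B(11) + B(11) + 0 (carry in) = 22 → 6(6), carry out 1
  col 1: 8(8) + 3(3) + 1 (carry in) = 12 → C(12), carry out 0
  col 2: 5(5) + 2(2) + 0 (carry in) = 7 → 7(7), carry out 0
  col 3: 0(0) + 0(0) + 0 (carry in) = 0 → 0(0), carry out 0
Reading digits MSB→LSB: 07C6
Strip leading zeros: 7C6
= 0x7C6


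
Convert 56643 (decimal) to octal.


Divide by 8 repeatedly:
56643 ÷ 8 = 7080 remainder 3
7080 ÷ 8 = 885 remainder 0
885 ÷ 8 = 110 remainder 5
110 ÷ 8 = 13 remainder 6
13 ÷ 8 = 1 remainder 5
1 ÷ 8 = 0 remainder 1
Reading remainders bottom-up:
= 0o156503


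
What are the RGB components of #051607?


Hex: #051607
R = 05₁₆ = 5
G = 16₁₆ = 22
B = 07₁₆ = 7
= RGB(5, 22, 7)


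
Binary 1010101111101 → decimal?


Positional values:
Bit 0: 1 × 2^0 = 1
Bit 2: 1 × 2^2 = 4
Bit 3: 1 × 2^3 = 8
Bit 4: 1 × 2^4 = 16
Bit 5: 1 × 2^5 = 32
Bit 6: 1 × 2^6 = 64
Bit 8: 1 × 2^8 = 256
Bit 10: 1 × 2^10 = 1024
Bit 12: 1 × 2^12 = 4096
Sum = 1 + 4 + 8 + 16 + 32 + 64 + 256 + 1024 + 4096
= 5501


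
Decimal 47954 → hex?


Divide by 16 repeatedly:
47954 ÷ 16 = 2997 remainder 2 (2)
2997 ÷ 16 = 187 remainder 5 (5)
187 ÷ 16 = 11 remainder 11 (B)
11 ÷ 16 = 0 remainder 11 (B)
Reading remainders bottom-up:
= 0xBB52


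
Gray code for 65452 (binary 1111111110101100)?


Binary: 1111111110101100
Gray code: G = B XOR (B >> 1)
B >> 1 = 0111111111010110
1111111110101100 XOR 0111111111010110:
  1 XOR 0 = 1
  1 XOR 1 = 0
  1 XOR 1 = 0
  1 XOR 1 = 0
  1 XOR 1 = 0
  1 XOR 1 = 0
  1 XOR 1 = 0
  1 XOR 1 = 0
  1 XOR 1 = 0
  0 XOR 1 = 1
  1 XOR 0 = 1
  0 XOR 1 = 1
  1 XOR 0 = 1
  1 XOR 1 = 0
  0 XOR 1 = 1
  0 XOR 0 = 0
= 1000000001111010


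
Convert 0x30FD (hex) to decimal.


Positional values:
Position 0: D × 16^0 = 13 × 1 = 13
Position 1: F × 16^1 = 15 × 16 = 240
Position 2: 0 × 16^2 = 0 × 256 = 0
Position 3: 3 × 16^3 = 3 × 4096 = 12288
Sum = 13 + 240 + 0 + 12288
= 12541


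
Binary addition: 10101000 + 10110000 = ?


Align and add column by column (LSB to MSB, carry propagating):
  010101000
+ 010110000
  ---------
  col 0: 0 + 0 + 0 (carry in) = 0 → bit 0, carry out 0
  col 1: 0 + 0 + 0 (carry in) = 0 → bit 0, carry out 0
  col 2: 0 + 0 + 0 (carry in) = 0 → bit 0, carry out 0
  col 3: 1 + 0 + 0 (carry in) = 1 → bit 1, carry out 0
  col 4: 0 + 1 + 0 (carry in) = 1 → bit 1, carry out 0
  col 5: 1 + 1 + 0 (carry in) = 2 → bit 0, carry out 1
  col 6: 0 + 0 + 1 (carry in) = 1 → bit 1, carry out 0
  col 7: 1 + 1 + 0 (carry in) = 2 → bit 0, carry out 1
  col 8: 0 + 0 + 1 (carry in) = 1 → bit 1, carry out 0
Reading bits MSB→LSB: 101011000
Strip leading zeros: 101011000
= 101011000


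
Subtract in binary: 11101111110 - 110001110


Align and subtract column by column (LSB to MSB, borrowing when needed):
  11101111110
- 00110001110
  -----------
  col 0: (0 - 0 borrow-in) - 0 → 0 - 0 = 0, borrow out 0
  col 1: (1 - 0 borrow-in) - 1 → 1 - 1 = 0, borrow out 0
  col 2: (1 - 0 borrow-in) - 1 → 1 - 1 = 0, borrow out 0
  col 3: (1 - 0 borrow-in) - 1 → 1 - 1 = 0, borrow out 0
  col 4: (1 - 0 borrow-in) - 0 → 1 - 0 = 1, borrow out 0
  col 5: (1 - 0 borrow-in) - 0 → 1 - 0 = 1, borrow out 0
  col 6: (1 - 0 borrow-in) - 0 → 1 - 0 = 1, borrow out 0
  col 7: (0 - 0 borrow-in) - 1 → borrow from next column: (0+2) - 1 = 1, borrow out 1
  col 8: (1 - 1 borrow-in) - 1 → borrow from next column: (0+2) - 1 = 1, borrow out 1
  col 9: (1 - 1 borrow-in) - 0 → 0 - 0 = 0, borrow out 0
  col 10: (1 - 0 borrow-in) - 0 → 1 - 0 = 1, borrow out 0
Reading bits MSB→LSB: 10111110000
Strip leading zeros: 10111110000
= 10111110000


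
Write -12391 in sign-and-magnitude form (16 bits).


Sign bit: 1 (negative)
Magnitude: 12391 = 011000001100111
= 1011000001100111


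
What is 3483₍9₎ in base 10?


Positional values (base 9):
  3 × 9^0 = 3 × 1 = 3
  8 × 9^1 = 8 × 9 = 72
  4 × 9^2 = 4 × 81 = 324
  3 × 9^3 = 3 × 729 = 2187
Sum = 3 + 72 + 324 + 2187
= 2586


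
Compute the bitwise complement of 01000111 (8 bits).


Original: 01000111
Invert all bits:
  bit 0: 0 → 1
  bit 1: 1 → 0
  bit 2: 0 → 1
  bit 3: 0 → 1
  bit 4: 0 → 1
  bit 5: 1 → 0
  bit 6: 1 → 0
  bit 7: 1 → 0
= 10111000


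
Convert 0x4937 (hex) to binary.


Each hex digit → 4 binary bits:
  4 = 0100
  9 = 1001
  3 = 0011
  7 = 0111
Concatenate: 0100 1001 0011 0111
= 0100100100110111


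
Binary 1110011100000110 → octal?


Group into 3-bit groups: 001110011100000110
  001 = 1
  110 = 6
  011 = 3
  100 = 4
  000 = 0
  110 = 6
= 0o163406


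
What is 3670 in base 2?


Divide by 2 repeatedly:
3670 ÷ 2 = 1835 remainder 0
1835 ÷ 2 = 917 remainder 1
917 ÷ 2 = 458 remainder 1
458 ÷ 2 = 229 remainder 0
229 ÷ 2 = 114 remainder 1
114 ÷ 2 = 57 remainder 0
57 ÷ 2 = 28 remainder 1
28 ÷ 2 = 14 remainder 0
14 ÷ 2 = 7 remainder 0
7 ÷ 2 = 3 remainder 1
3 ÷ 2 = 1 remainder 1
1 ÷ 2 = 0 remainder 1
Reading remainders bottom-up:
= 111001010110


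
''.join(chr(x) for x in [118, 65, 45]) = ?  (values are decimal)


Codes (decimal): 118 65 45
Per-code ASCII lookup:
  118  (range 97-122: lowercase, 118 - 97 = 21) → 'v'
  65  (range 65-90: uppercase, 65 - 65 = 0) → 'A'
  45  (special character) → '-'
= 'vA-'


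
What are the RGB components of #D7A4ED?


Hex: #D7A4ED
R = D7₁₆ = 215
G = A4₁₆ = 164
B = ED₁₆ = 237
= RGB(215, 164, 237)


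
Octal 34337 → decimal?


Positional values:
Position 0: 7 × 8^0 = 7
Position 1: 3 × 8^1 = 24
Position 2: 3 × 8^2 = 192
Position 3: 4 × 8^3 = 2048
Position 4: 3 × 8^4 = 12288
Sum = 7 + 24 + 192 + 2048 + 12288
= 14559


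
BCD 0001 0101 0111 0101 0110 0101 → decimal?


Each 4-bit group → digit:
  0001 → 1
  0101 → 5
  0111 → 7
  0101 → 5
  0110 → 6
  0101 → 5
= 157565


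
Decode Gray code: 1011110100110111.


Gray code: 1011110100110111
MSB stays the same: 1
Each subsequent bit = prev_binary XOR current_gray:
  B[1] = 1 XOR 0 = 1
  B[2] = 1 XOR 1 = 0
  B[3] = 0 XOR 1 = 1
  B[4] = 1 XOR 1 = 0
  B[5] = 0 XOR 1 = 1
  B[6] = 1 XOR 0 = 1
  B[7] = 1 XOR 1 = 0
  B[8] = 0 XOR 0 = 0
  B[9] = 0 XOR 0 = 0
  B[10] = 0 XOR 1 = 1
  B[11] = 1 XOR 1 = 0
  B[12] = 0 XOR 0 = 0
  B[13] = 0 XOR 1 = 1
  B[14] = 1 XOR 1 = 0
  B[15] = 0 XOR 1 = 1
= 1101011000100101 (54821 decimal)


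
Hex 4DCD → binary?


Each hex digit → 4 binary bits:
  4 = 0100
  D = 1101
  C = 1100
  D = 1101
Concatenate: 0100 1101 1100 1101
= 0100110111001101


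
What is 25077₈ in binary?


Each octal digit → 3 binary bits:
  2 = 010
  5 = 101
  0 = 000
  7 = 111
  7 = 111
Concatenate: 010 101 000 111 111
= 010101000111111


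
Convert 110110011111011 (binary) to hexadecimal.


Group into 4-bit nibbles: 0110110011111011
  0110 = 6
  1100 = C
  1111 = F
  1011 = B
= 0x6CFB


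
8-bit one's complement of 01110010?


Original: 01110010
Invert all bits:
  bit 0: 0 → 1
  bit 1: 1 → 0
  bit 2: 1 → 0
  bit 3: 1 → 0
  bit 4: 0 → 1
  bit 5: 0 → 1
  bit 6: 1 → 0
  bit 7: 0 → 1
= 10001101


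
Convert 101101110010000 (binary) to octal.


Group into 3-bit groups: 101101110010000
  101 = 5
  101 = 5
  110 = 6
  010 = 2
  000 = 0
= 0o55620


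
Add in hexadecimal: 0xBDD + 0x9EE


Align and add column by column (LSB to MSB, each column mod 16 with carry):
  0BDD
+ 09EE
  ----
  col 0: D(13) + E(14) + 0 (carry in) = 27 → B(11), carry out 1
  col 1: D(13) + E(14) + 1 (carry in) = 28 → C(12), carry out 1
  col 2: B(11) + 9(9) + 1 (carry in) = 21 → 5(5), carry out 1
  col 3: 0(0) + 0(0) + 1 (carry in) = 1 → 1(1), carry out 0
Reading digits MSB→LSB: 15CB
Strip leading zeros: 15CB
= 0x15CB


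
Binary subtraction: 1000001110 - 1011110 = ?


Align and subtract column by column (LSB to MSB, borrowing when needed):
  1000001110
- 0001011110
  ----------
  col 0: (0 - 0 borrow-in) - 0 → 0 - 0 = 0, borrow out 0
  col 1: (1 - 0 borrow-in) - 1 → 1 - 1 = 0, borrow out 0
  col 2: (1 - 0 borrow-in) - 1 → 1 - 1 = 0, borrow out 0
  col 3: (1 - 0 borrow-in) - 1 → 1 - 1 = 0, borrow out 0
  col 4: (0 - 0 borrow-in) - 1 → borrow from next column: (0+2) - 1 = 1, borrow out 1
  col 5: (0 - 1 borrow-in) - 0 → borrow from next column: (-1+2) - 0 = 1, borrow out 1
  col 6: (0 - 1 borrow-in) - 1 → borrow from next column: (-1+2) - 1 = 0, borrow out 1
  col 7: (0 - 1 borrow-in) - 0 → borrow from next column: (-1+2) - 0 = 1, borrow out 1
  col 8: (0 - 1 borrow-in) - 0 → borrow from next column: (-1+2) - 0 = 1, borrow out 1
  col 9: (1 - 1 borrow-in) - 0 → 0 - 0 = 0, borrow out 0
Reading bits MSB→LSB: 0110110000
Strip leading zeros: 110110000
= 110110000


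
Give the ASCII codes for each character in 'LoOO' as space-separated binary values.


String: 'LoOO'  (4 characters)
Per-character ASCII lookup:
  'L': uppercase starts at 65: 'L' = 65 + 11 = 76 → 1001100
  'o': lowercase starts at 97: 'o' = 97 + 14 = 111 → 1101111
  'O': uppercase starts at 65: 'O' = 65 + 14 = 79 → 1001111
  'O': uppercase starts at 65: 'O' = 65 + 14 = 79 → 1001111
= 1001100 1101111 1001111 1001111


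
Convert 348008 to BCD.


Each digit → 4-bit binary:
  3 → 0011
  4 → 0100
  8 → 1000
  0 → 0000
  0 → 0000
  8 → 1000
= 0011 0100 1000 0000 0000 1000


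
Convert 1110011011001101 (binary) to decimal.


Positional values:
Bit 0: 1 × 2^0 = 1
Bit 2: 1 × 2^2 = 4
Bit 3: 1 × 2^3 = 8
Bit 6: 1 × 2^6 = 64
Bit 7: 1 × 2^7 = 128
Bit 9: 1 × 2^9 = 512
Bit 10: 1 × 2^10 = 1024
Bit 13: 1 × 2^13 = 8192
Bit 14: 1 × 2^14 = 16384
Bit 15: 1 × 2^15 = 32768
Sum = 1 + 4 + 8 + 64 + 128 + 512 + 1024 + 8192 + 16384 + 32768
= 59085


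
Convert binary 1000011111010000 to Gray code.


Binary: 1000011111010000
Gray code: G = B XOR (B >> 1)
B >> 1 = 0100001111101000
1000011111010000 XOR 0100001111101000:
  1 XOR 0 = 1
  0 XOR 1 = 1
  0 XOR 0 = 0
  0 XOR 0 = 0
  0 XOR 0 = 0
  1 XOR 0 = 1
  1 XOR 1 = 0
  1 XOR 1 = 0
  1 XOR 1 = 0
  1 XOR 1 = 0
  0 XOR 1 = 1
  1 XOR 0 = 1
  0 XOR 1 = 1
  0 XOR 0 = 0
  0 XOR 0 = 0
  0 XOR 0 = 0
= 1100010000111000


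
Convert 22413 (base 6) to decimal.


Positional values (base 6):
  3 × 6^0 = 3 × 1 = 3
  1 × 6^1 = 1 × 6 = 6
  4 × 6^2 = 4 × 36 = 144
  2 × 6^3 = 2 × 216 = 432
  2 × 6^4 = 2 × 1296 = 2592
Sum = 3 + 6 + 144 + 432 + 2592
= 3177


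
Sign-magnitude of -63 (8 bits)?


Sign bit: 1 (negative)
Magnitude: 63 = 0111111
= 10111111


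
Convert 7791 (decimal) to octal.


Divide by 8 repeatedly:
7791 ÷ 8 = 973 remainder 7
973 ÷ 8 = 121 remainder 5
121 ÷ 8 = 15 remainder 1
15 ÷ 8 = 1 remainder 7
1 ÷ 8 = 0 remainder 1
Reading remainders bottom-up:
= 0o17157


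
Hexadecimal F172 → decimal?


Positional values:
Position 0: 2 × 16^0 = 2 × 1 = 2
Position 1: 7 × 16^1 = 7 × 16 = 112
Position 2: 1 × 16^2 = 1 × 256 = 256
Position 3: F × 16^3 = 15 × 4096 = 61440
Sum = 2 + 112 + 256 + 61440
= 61810


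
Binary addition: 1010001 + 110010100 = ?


Align and add column by column (LSB to MSB, carry propagating):
  0001010001
+ 0110010100
  ----------
  col 0: 1 + 0 + 0 (carry in) = 1 → bit 1, carry out 0
  col 1: 0 + 0 + 0 (carry in) = 0 → bit 0, carry out 0
  col 2: 0 + 1 + 0 (carry in) = 1 → bit 1, carry out 0
  col 3: 0 + 0 + 0 (carry in) = 0 → bit 0, carry out 0
  col 4: 1 + 1 + 0 (carry in) = 2 → bit 0, carry out 1
  col 5: 0 + 0 + 1 (carry in) = 1 → bit 1, carry out 0
  col 6: 1 + 0 + 0 (carry in) = 1 → bit 1, carry out 0
  col 7: 0 + 1 + 0 (carry in) = 1 → bit 1, carry out 0
  col 8: 0 + 1 + 0 (carry in) = 1 → bit 1, carry out 0
  col 9: 0 + 0 + 0 (carry in) = 0 → bit 0, carry out 0
Reading bits MSB→LSB: 0111100101
Strip leading zeros: 111100101
= 111100101


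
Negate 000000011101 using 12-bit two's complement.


Original: 000000011101
Step 1 - Invert all bits: 111111100010
Step 2 - Add 1: 111111100010 + 1
= 111111100011 (represents -29)


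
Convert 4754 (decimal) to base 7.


Divide by 7 repeatedly:
4754 ÷ 7 = 679 remainder 1
679 ÷ 7 = 97 remainder 0
97 ÷ 7 = 13 remainder 6
13 ÷ 7 = 1 remainder 6
1 ÷ 7 = 0 remainder 1
Reading remainders bottom-up:
= 16601


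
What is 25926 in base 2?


Divide by 2 repeatedly:
25926 ÷ 2 = 12963 remainder 0
12963 ÷ 2 = 6481 remainder 1
6481 ÷ 2 = 3240 remainder 1
3240 ÷ 2 = 1620 remainder 0
1620 ÷ 2 = 810 remainder 0
810 ÷ 2 = 405 remainder 0
405 ÷ 2 = 202 remainder 1
202 ÷ 2 = 101 remainder 0
101 ÷ 2 = 50 remainder 1
50 ÷ 2 = 25 remainder 0
25 ÷ 2 = 12 remainder 1
12 ÷ 2 = 6 remainder 0
6 ÷ 2 = 3 remainder 0
3 ÷ 2 = 1 remainder 1
1 ÷ 2 = 0 remainder 1
Reading remainders bottom-up:
= 110010101000110


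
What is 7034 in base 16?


Divide by 16 repeatedly:
7034 ÷ 16 = 439 remainder 10 (A)
439 ÷ 16 = 27 remainder 7 (7)
27 ÷ 16 = 1 remainder 11 (B)
1 ÷ 16 = 0 remainder 1 (1)
Reading remainders bottom-up:
= 0x1B7A


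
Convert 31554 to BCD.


Each digit → 4-bit binary:
  3 → 0011
  1 → 0001
  5 → 0101
  5 → 0101
  4 → 0100
= 0011 0001 0101 0101 0100


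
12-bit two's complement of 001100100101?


Original: 001100100101
Step 1 - Invert all bits: 110011011010
Step 2 - Add 1: 110011011010 + 1
= 110011011011 (represents -805)


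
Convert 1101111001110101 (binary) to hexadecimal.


Group into 4-bit nibbles: 1101111001110101
  1101 = D
  1110 = E
  0111 = 7
  0101 = 5
= 0xDE75


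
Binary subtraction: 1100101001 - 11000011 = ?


Align and subtract column by column (LSB to MSB, borrowing when needed):
  1100101001
- 0011000011
  ----------
  col 0: (1 - 0 borrow-in) - 1 → 1 - 1 = 0, borrow out 0
  col 1: (0 - 0 borrow-in) - 1 → borrow from next column: (0+2) - 1 = 1, borrow out 1
  col 2: (0 - 1 borrow-in) - 0 → borrow from next column: (-1+2) - 0 = 1, borrow out 1
  col 3: (1 - 1 borrow-in) - 0 → 0 - 0 = 0, borrow out 0
  col 4: (0 - 0 borrow-in) - 0 → 0 - 0 = 0, borrow out 0
  col 5: (1 - 0 borrow-in) - 0 → 1 - 0 = 1, borrow out 0
  col 6: (0 - 0 borrow-in) - 1 → borrow from next column: (0+2) - 1 = 1, borrow out 1
  col 7: (0 - 1 borrow-in) - 1 → borrow from next column: (-1+2) - 1 = 0, borrow out 1
  col 8: (1 - 1 borrow-in) - 0 → 0 - 0 = 0, borrow out 0
  col 9: (1 - 0 borrow-in) - 0 → 1 - 0 = 1, borrow out 0
Reading bits MSB→LSB: 1001100110
Strip leading zeros: 1001100110
= 1001100110


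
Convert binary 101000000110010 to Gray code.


Binary: 101000000110010
Gray code: G = B XOR (B >> 1)
B >> 1 = 010100000011001
101000000110010 XOR 010100000011001:
  1 XOR 0 = 1
  0 XOR 1 = 1
  1 XOR 0 = 1
  0 XOR 1 = 1
  0 XOR 0 = 0
  0 XOR 0 = 0
  0 XOR 0 = 0
  0 XOR 0 = 0
  0 XOR 0 = 0
  1 XOR 0 = 1
  1 XOR 1 = 0
  0 XOR 1 = 1
  0 XOR 0 = 0
  1 XOR 0 = 1
  0 XOR 1 = 1
= 111100000101011


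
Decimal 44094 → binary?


Divide by 2 repeatedly:
44094 ÷ 2 = 22047 remainder 0
22047 ÷ 2 = 11023 remainder 1
11023 ÷ 2 = 5511 remainder 1
5511 ÷ 2 = 2755 remainder 1
2755 ÷ 2 = 1377 remainder 1
1377 ÷ 2 = 688 remainder 1
688 ÷ 2 = 344 remainder 0
344 ÷ 2 = 172 remainder 0
172 ÷ 2 = 86 remainder 0
86 ÷ 2 = 43 remainder 0
43 ÷ 2 = 21 remainder 1
21 ÷ 2 = 10 remainder 1
10 ÷ 2 = 5 remainder 0
5 ÷ 2 = 2 remainder 1
2 ÷ 2 = 1 remainder 0
1 ÷ 2 = 0 remainder 1
Reading remainders bottom-up:
= 1010110000111110


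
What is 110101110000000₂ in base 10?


Positional values:
Bit 7: 1 × 2^7 = 128
Bit 8: 1 × 2^8 = 256
Bit 9: 1 × 2^9 = 512
Bit 11: 1 × 2^11 = 2048
Bit 13: 1 × 2^13 = 8192
Bit 14: 1 × 2^14 = 16384
Sum = 128 + 256 + 512 + 2048 + 8192 + 16384
= 27520


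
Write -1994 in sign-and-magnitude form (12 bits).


Sign bit: 1 (negative)
Magnitude: 1994 = 11111001010
= 111111001010


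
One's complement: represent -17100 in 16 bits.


Original: 0100001011001100
Invert all bits:
  bit 0: 0 → 1
  bit 1: 1 → 0
  bit 2: 0 → 1
  bit 3: 0 → 1
  bit 4: 0 → 1
  bit 5: 0 → 1
  bit 6: 1 → 0
  bit 7: 0 → 1
  bit 8: 1 → 0
  bit 9: 1 → 0
  bit 10: 0 → 1
  bit 11: 0 → 1
  bit 12: 1 → 0
  bit 13: 1 → 0
  bit 14: 0 → 1
  bit 15: 0 → 1
= 1011110100110011


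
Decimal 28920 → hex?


Divide by 16 repeatedly:
28920 ÷ 16 = 1807 remainder 8 (8)
1807 ÷ 16 = 112 remainder 15 (F)
112 ÷ 16 = 7 remainder 0 (0)
7 ÷ 16 = 0 remainder 7 (7)
Reading remainders bottom-up:
= 0x70F8


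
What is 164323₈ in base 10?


Positional values:
Position 0: 3 × 8^0 = 3
Position 1: 2 × 8^1 = 16
Position 2: 3 × 8^2 = 192
Position 3: 4 × 8^3 = 2048
Position 4: 6 × 8^4 = 24576
Position 5: 1 × 8^5 = 32768
Sum = 3 + 16 + 192 + 2048 + 24576 + 32768
= 59603


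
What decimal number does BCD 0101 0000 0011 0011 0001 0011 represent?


Each 4-bit group → digit:
  0101 → 5
  0000 → 0
  0011 → 3
  0011 → 3
  0001 → 1
  0011 → 3
= 503313


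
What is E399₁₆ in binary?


Each hex digit → 4 binary bits:
  E = 1110
  3 = 0011
  9 = 1001
  9 = 1001
Concatenate: 1110 0011 1001 1001
= 1110001110011001


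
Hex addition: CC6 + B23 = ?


Align and add column by column (LSB to MSB, each column mod 16 with carry):
  0CC6
+ 0B23
  ----
  col 0: 6(6) + 3(3) + 0 (carry in) = 9 → 9(9), carry out 0
  col 1: C(12) + 2(2) + 0 (carry in) = 14 → E(14), carry out 0
  col 2: C(12) + B(11) + 0 (carry in) = 23 → 7(7), carry out 1
  col 3: 0(0) + 0(0) + 1 (carry in) = 1 → 1(1), carry out 0
Reading digits MSB→LSB: 17E9
Strip leading zeros: 17E9
= 0x17E9


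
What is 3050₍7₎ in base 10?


Positional values (base 7):
  0 × 7^0 = 0 × 1 = 0
  5 × 7^1 = 5 × 7 = 35
  0 × 7^2 = 0 × 49 = 0
  3 × 7^3 = 3 × 343 = 1029
Sum = 0 + 35 + 0 + 1029
= 1064


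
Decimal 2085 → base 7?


Divide by 7 repeatedly:
2085 ÷ 7 = 297 remainder 6
297 ÷ 7 = 42 remainder 3
42 ÷ 7 = 6 remainder 0
6 ÷ 7 = 0 remainder 6
Reading remainders bottom-up:
= 6036


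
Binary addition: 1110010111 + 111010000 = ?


Align and add column by column (LSB to MSB, carry propagating):
  01110010111
+ 00111010000
  -----------
  col 0: 1 + 0 + 0 (carry in) = 1 → bit 1, carry out 0
  col 1: 1 + 0 + 0 (carry in) = 1 → bit 1, carry out 0
  col 2: 1 + 0 + 0 (carry in) = 1 → bit 1, carry out 0
  col 3: 0 + 0 + 0 (carry in) = 0 → bit 0, carry out 0
  col 4: 1 + 1 + 0 (carry in) = 2 → bit 0, carry out 1
  col 5: 0 + 0 + 1 (carry in) = 1 → bit 1, carry out 0
  col 6: 0 + 1 + 0 (carry in) = 1 → bit 1, carry out 0
  col 7: 1 + 1 + 0 (carry in) = 2 → bit 0, carry out 1
  col 8: 1 + 1 + 1 (carry in) = 3 → bit 1, carry out 1
  col 9: 1 + 0 + 1 (carry in) = 2 → bit 0, carry out 1
  col 10: 0 + 0 + 1 (carry in) = 1 → bit 1, carry out 0
Reading bits MSB→LSB: 10101100111
Strip leading zeros: 10101100111
= 10101100111


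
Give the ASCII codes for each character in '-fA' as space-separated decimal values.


String: '-fA'  (3 characters)
Per-character ASCII lookup:
  '-': special character: '-' = 45
  'f': lowercase starts at 97: 'f' = 97 + 5 = 102
  'A': uppercase starts at 65: 'A' = 65 + 0 = 65
= 45 102 65


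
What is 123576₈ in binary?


Each octal digit → 3 binary bits:
  1 = 001
  2 = 010
  3 = 011
  5 = 101
  7 = 111
  6 = 110
Concatenate: 001 010 011 101 111 110
= 001010011101111110


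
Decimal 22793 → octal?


Divide by 8 repeatedly:
22793 ÷ 8 = 2849 remainder 1
2849 ÷ 8 = 356 remainder 1
356 ÷ 8 = 44 remainder 4
44 ÷ 8 = 5 remainder 4
5 ÷ 8 = 0 remainder 5
Reading remainders bottom-up:
= 0o54411


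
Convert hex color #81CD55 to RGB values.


Hex: #81CD55
R = 81₁₆ = 129
G = CD₁₆ = 205
B = 55₁₆ = 85
= RGB(129, 205, 85)


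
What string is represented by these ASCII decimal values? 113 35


Codes (decimal): 113 35
Per-code ASCII lookup:
  113  (range 97-122: lowercase, 113 - 97 = 16) → 'q'
  35  (special character) → '#'
= 'q#'


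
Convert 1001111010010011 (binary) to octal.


Group into 3-bit groups: 001001111010010011
  001 = 1
  001 = 1
  111 = 7
  010 = 2
  010 = 2
  011 = 3
= 0o117223


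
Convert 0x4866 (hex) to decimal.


Positional values:
Position 0: 6 × 16^0 = 6 × 1 = 6
Position 1: 6 × 16^1 = 6 × 16 = 96
Position 2: 8 × 16^2 = 8 × 256 = 2048
Position 3: 4 × 16^3 = 4 × 4096 = 16384
Sum = 6 + 96 + 2048 + 16384
= 18534
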